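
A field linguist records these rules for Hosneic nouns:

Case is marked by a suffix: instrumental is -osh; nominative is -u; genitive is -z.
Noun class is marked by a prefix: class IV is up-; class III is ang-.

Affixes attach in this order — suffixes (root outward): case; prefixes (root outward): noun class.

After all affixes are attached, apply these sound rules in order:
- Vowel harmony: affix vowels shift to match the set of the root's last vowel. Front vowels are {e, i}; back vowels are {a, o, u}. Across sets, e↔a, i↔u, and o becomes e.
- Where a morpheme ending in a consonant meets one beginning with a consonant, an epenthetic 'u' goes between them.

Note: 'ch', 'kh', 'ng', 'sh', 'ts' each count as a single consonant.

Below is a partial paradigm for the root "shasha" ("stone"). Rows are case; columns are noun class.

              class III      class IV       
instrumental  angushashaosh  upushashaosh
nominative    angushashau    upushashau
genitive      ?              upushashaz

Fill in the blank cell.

angushashaz

Attach case genitive -z → shashaz.
Attach noun class class III ang- → angshashaz.
Vowel harmony: no change.
Apply epenthesis: angshashaz → angushashaz.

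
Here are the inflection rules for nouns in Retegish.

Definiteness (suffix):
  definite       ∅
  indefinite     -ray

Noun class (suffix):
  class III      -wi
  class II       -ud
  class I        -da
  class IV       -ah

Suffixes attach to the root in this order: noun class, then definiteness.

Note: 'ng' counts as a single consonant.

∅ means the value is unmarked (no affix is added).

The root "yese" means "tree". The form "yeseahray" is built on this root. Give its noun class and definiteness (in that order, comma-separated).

class IV, indefinite

Segment: yese-ah-ray.
noun class: -ah → class IV.
definiteness: -ray → indefinite.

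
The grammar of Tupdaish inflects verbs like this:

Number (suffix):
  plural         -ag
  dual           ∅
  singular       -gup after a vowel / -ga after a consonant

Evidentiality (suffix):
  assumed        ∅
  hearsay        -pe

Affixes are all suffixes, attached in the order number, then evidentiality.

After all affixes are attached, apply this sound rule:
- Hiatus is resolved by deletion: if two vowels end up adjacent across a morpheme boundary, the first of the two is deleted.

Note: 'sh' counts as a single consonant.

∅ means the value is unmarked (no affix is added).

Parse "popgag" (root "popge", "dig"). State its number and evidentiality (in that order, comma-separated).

plural, assumed

Segment: popge-ag.
number: -ag → plural.
evidentiality: ∅ → assumed.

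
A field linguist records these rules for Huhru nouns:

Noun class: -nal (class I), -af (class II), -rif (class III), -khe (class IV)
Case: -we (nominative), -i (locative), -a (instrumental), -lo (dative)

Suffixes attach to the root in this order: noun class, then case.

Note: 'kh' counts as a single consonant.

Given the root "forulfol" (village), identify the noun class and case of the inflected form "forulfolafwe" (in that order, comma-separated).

Segment: forulfol-af-we.
noun class: -af → class II.
case: -we → nominative.

class II, nominative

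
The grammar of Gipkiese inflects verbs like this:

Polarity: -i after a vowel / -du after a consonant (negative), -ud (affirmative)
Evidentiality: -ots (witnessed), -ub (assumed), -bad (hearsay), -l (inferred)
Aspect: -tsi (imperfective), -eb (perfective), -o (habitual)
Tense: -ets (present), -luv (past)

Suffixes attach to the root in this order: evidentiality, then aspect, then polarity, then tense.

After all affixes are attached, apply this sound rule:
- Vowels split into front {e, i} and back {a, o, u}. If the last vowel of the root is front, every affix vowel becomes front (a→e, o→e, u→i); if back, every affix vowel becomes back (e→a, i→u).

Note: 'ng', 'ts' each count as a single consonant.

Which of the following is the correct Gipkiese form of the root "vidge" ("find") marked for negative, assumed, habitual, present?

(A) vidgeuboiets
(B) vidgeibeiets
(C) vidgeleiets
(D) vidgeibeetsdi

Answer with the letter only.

B

Attach evidentiality assumed -ub → vidgeub.
Attach aspect habitual -o → vidgeubo.
Attach polarity negative -i (after vowel 'o') → vidgeuboi.
Attach tense present -ets → vidgeuboiets.
Apply vowel harmony: vidgeuboiets → vidgeibeiets.
So the correct form is vidgeibeiets, option (B).
(D) vidgeibeetsdi is wrong: it has the affixes in the wrong order.
(C) vidgeleiets is wrong: it uses inferred instead of assumed for evidentiality.
(A) vidgeuboiets is wrong: it fails to apply the sound rule(s).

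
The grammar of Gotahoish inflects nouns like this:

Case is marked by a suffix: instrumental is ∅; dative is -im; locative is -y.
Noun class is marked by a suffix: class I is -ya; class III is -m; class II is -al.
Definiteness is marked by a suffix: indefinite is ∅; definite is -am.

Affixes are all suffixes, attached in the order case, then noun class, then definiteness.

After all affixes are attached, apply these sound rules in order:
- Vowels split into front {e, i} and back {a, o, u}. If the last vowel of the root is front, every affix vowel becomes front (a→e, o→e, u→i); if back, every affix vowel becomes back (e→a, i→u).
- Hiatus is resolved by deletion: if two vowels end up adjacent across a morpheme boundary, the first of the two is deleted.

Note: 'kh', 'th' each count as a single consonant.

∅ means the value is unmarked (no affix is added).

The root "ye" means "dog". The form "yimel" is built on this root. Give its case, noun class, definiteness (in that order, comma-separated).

dative, class II, indefinite

Segment: ye-im-al.
case: -im → dative.
noun class: -al → class II.
definiteness: ∅ → indefinite.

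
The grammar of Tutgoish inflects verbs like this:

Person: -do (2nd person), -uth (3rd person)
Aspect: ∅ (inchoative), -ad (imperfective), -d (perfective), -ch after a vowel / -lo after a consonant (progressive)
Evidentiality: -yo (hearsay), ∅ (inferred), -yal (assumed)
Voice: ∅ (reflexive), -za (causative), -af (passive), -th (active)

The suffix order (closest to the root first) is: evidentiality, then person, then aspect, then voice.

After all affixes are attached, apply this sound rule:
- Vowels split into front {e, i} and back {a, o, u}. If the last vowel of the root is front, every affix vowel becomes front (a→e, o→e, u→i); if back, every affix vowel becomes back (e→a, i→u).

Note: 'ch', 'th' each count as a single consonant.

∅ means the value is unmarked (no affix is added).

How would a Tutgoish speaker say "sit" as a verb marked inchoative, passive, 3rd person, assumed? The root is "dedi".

dediyelithef

Attach evidentiality assumed -yal → dediyal.
Attach person 3rd person -uth → dediyaluth.
aspect = inchoative: zero marking, form stays dediyaluth.
Attach voice passive -af → dediyaluthaf.
Apply vowel harmony: dediyaluthaf → dediyelithef.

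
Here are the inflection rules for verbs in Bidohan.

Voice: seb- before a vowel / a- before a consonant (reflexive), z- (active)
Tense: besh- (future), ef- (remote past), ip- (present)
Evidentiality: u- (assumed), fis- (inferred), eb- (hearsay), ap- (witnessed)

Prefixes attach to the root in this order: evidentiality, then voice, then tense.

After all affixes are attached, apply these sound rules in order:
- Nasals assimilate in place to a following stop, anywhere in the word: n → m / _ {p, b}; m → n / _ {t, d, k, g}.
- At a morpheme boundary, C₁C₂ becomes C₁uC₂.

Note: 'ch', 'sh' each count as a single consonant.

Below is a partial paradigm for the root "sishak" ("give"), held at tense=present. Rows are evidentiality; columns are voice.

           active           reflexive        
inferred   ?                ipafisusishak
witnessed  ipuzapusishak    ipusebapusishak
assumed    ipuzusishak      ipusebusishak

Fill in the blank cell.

Attach evidentiality inferred fis- → fissishak.
Attach voice active z- → zfissishak.
Attach tense present ip- → ipzfissishak.
Nasal assimilation: no change.
Apply epenthesis: ipzfissishak → ipuzufisusishak.

ipuzufisusishak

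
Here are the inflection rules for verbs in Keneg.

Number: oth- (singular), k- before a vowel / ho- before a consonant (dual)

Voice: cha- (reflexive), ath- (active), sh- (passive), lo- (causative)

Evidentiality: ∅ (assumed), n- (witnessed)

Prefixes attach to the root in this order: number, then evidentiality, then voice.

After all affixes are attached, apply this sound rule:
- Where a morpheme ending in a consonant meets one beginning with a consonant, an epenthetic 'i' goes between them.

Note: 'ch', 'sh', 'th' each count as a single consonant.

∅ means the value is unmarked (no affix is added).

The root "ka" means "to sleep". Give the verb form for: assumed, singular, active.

athothika

Attach number singular oth- → othka.
evidentiality = assumed: zero marking, form stays othka.
Attach voice active ath- → athothka.
Apply epenthesis: athothka → athothika.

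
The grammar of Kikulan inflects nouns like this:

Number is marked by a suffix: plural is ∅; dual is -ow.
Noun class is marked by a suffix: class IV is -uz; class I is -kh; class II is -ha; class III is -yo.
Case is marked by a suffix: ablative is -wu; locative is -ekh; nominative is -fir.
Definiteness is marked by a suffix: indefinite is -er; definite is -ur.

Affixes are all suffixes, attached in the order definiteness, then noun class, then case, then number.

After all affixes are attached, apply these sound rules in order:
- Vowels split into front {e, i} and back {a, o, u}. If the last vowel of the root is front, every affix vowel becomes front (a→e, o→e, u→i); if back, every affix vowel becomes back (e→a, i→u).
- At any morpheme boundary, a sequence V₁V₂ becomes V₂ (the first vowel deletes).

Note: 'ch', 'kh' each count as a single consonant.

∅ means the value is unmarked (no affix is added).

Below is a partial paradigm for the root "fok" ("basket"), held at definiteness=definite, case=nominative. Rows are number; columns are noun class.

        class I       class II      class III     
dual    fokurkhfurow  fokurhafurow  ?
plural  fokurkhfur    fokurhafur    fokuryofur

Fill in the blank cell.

fokuryofurow

Attach definiteness definite -ur → fokur.
Attach noun class class III -yo → fokuryo.
Attach case nominative -fir → fokuryofir.
Attach number dual -ow → fokuryofirow.
Apply vowel harmony: fokuryofirow → fokuryofurow.
Vowel deletion: no change.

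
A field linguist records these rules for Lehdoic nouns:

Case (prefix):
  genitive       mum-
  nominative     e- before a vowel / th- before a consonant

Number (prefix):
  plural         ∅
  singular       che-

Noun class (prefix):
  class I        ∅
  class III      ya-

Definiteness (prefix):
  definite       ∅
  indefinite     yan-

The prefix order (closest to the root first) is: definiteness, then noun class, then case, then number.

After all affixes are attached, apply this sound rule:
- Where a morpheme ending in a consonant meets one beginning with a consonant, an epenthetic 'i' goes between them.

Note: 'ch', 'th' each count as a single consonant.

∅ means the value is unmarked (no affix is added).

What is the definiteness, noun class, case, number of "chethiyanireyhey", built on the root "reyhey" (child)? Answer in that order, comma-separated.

Segment: che-th-yan-reyhey.
definiteness: yan- → indefinite.
noun class: ∅ → class I.
case: e/th- → nominative.
number: che- → singular.

indefinite, class I, nominative, singular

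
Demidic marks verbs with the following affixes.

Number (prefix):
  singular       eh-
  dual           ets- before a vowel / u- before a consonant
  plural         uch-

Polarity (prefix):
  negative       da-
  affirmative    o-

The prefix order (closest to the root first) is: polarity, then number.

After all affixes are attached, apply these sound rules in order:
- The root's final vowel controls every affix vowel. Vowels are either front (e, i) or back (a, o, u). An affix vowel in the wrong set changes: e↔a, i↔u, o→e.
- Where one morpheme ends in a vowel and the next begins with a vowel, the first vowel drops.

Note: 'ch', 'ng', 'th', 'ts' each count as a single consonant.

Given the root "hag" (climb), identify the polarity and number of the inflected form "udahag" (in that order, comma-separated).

negative, dual

Segment: u-da-hag.
polarity: da- → negative.
number: ets/u- → dual.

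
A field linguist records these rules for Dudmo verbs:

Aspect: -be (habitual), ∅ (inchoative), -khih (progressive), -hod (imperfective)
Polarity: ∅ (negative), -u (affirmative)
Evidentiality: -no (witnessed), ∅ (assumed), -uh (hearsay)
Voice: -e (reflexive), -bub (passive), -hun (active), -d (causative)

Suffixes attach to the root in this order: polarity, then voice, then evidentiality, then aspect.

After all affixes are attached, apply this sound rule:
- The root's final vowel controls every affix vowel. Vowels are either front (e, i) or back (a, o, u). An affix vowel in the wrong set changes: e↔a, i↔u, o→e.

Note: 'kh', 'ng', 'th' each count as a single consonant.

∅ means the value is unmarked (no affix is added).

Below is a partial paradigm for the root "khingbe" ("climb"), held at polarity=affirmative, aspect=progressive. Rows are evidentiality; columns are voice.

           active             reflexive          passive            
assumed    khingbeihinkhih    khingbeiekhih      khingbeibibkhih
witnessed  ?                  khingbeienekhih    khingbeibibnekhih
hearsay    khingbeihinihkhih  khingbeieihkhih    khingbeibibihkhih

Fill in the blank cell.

khingbeihinnekhih

Attach polarity affirmative -u → khingbeu.
Attach voice active -hun → khingbeuhun.
Attach evidentiality witnessed -no → khingbeuhunno.
Attach aspect progressive -khih → khingbeuhunnokhih.
Apply vowel harmony: khingbeuhunnokhih → khingbeihinnekhih.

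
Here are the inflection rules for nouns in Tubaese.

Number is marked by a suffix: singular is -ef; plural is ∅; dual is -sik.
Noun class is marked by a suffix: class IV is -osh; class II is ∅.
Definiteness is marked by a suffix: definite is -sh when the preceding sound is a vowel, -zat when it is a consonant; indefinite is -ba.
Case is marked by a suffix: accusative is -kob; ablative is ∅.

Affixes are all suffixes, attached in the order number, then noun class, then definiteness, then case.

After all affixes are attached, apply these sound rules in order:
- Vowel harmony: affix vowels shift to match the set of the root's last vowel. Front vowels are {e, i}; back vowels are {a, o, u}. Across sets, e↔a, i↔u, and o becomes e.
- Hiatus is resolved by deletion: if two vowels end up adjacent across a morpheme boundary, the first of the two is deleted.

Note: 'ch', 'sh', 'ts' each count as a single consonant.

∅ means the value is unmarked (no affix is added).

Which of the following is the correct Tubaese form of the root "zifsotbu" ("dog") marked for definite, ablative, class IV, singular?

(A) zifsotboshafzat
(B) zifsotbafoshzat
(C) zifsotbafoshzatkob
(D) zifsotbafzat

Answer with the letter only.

B

Attach number singular -ef → zifsotbuef.
Attach noun class class IV -osh → zifsotbuefosh.
Attach definiteness definite -zat (after consonant 'sh') → zifsotbuefoshzat.
case = ablative: zero marking, form stays zifsotbuefoshzat.
Apply vowel harmony: zifsotbuefoshzat → zifsotbuafoshzat.
Apply vowel deletion: zifsotbuafoshzat → zifsotbafoshzat.
So the correct form is zifsotbafoshzat, option (B).
(C) zifsotbafoshzatkob is wrong: it uses accusative instead of ablative for case.
(D) zifsotbafzat is wrong: it uses class II instead of class IV for noun class.
(A) zifsotboshafzat is wrong: it has the affixes in the wrong order.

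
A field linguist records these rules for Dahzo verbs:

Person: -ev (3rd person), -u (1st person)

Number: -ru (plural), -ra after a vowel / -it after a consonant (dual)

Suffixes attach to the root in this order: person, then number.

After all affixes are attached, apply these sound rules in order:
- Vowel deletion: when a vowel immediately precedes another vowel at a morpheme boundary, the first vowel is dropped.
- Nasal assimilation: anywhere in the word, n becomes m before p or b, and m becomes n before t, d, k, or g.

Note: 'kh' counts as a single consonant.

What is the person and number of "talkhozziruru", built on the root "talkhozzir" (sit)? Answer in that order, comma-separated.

Segment: talkhozzir-u-ru.
person: -u → 1st person.
number: -ru → plural.

1st person, plural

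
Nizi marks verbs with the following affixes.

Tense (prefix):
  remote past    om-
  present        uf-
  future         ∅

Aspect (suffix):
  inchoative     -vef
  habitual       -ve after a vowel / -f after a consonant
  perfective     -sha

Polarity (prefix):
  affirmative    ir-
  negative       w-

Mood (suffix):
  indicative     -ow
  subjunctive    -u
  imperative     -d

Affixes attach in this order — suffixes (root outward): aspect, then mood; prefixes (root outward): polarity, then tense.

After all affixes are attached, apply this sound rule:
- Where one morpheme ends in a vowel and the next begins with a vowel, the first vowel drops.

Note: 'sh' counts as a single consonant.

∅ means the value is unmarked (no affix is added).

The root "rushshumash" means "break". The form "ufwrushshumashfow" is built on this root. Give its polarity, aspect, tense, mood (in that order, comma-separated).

negative, habitual, present, indicative

Segment: uf-w-rushshumash-f-ow.
polarity: w- → negative.
aspect: -ve/f → habitual.
tense: uf- → present.
mood: -ow → indicative.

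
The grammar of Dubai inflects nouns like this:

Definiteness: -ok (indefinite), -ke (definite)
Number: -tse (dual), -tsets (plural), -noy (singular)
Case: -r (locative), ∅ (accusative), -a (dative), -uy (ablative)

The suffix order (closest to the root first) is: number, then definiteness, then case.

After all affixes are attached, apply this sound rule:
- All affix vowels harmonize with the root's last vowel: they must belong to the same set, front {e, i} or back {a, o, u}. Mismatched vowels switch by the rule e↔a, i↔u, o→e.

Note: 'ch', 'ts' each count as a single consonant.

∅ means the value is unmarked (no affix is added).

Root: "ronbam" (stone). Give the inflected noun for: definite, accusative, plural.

ronbamtsatska

Attach number plural -tsets → ronbamtsets.
Attach definiteness definite -ke → ronbamtsetske.
case = accusative: zero marking, form stays ronbamtsetske.
Apply vowel harmony: ronbamtsetske → ronbamtsatska.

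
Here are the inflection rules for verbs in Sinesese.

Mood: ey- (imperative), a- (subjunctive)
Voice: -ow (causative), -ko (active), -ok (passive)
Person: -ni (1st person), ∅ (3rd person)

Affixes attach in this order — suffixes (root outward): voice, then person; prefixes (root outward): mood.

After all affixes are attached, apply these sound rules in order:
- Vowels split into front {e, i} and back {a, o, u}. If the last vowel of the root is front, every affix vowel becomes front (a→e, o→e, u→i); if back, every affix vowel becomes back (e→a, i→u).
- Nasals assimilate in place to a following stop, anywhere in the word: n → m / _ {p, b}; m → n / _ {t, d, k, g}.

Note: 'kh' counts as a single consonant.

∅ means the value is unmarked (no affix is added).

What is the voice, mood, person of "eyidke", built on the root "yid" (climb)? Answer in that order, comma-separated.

active, subjunctive, 3rd person

Segment: a-yid-ko.
voice: -ko → active.
mood: a- → subjunctive.
person: ∅ → 3rd person.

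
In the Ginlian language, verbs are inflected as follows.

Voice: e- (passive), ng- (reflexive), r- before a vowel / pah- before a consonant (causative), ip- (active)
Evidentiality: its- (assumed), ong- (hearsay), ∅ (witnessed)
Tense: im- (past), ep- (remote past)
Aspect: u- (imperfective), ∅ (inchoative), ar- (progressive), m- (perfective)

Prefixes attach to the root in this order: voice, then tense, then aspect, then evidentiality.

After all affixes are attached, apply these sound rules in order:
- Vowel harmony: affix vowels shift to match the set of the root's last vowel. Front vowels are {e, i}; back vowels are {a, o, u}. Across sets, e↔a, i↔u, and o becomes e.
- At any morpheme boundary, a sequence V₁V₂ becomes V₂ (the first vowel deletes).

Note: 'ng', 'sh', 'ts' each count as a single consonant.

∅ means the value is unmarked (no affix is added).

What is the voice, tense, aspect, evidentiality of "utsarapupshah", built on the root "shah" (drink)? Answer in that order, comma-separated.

active, remote past, progressive, assumed

Segment: its-ar-ep-ip-shah.
voice: ip- → active.
tense: ep- → remote past.
aspect: ar- → progressive.
evidentiality: its- → assumed.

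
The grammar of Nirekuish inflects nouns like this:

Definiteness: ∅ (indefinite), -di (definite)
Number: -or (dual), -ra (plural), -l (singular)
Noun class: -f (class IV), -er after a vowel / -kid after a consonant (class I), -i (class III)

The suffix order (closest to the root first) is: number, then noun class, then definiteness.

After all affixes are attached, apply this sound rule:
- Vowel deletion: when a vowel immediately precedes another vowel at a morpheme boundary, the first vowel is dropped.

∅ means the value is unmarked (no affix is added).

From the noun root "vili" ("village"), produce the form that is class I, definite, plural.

vilirerdi

Attach number plural -ra → vilira.
Attach noun class class I -er (after vowel 'a') → viliraer.
Attach definiteness definite -di → viliraerdi.
Apply vowel deletion: viliraerdi → vilirerdi.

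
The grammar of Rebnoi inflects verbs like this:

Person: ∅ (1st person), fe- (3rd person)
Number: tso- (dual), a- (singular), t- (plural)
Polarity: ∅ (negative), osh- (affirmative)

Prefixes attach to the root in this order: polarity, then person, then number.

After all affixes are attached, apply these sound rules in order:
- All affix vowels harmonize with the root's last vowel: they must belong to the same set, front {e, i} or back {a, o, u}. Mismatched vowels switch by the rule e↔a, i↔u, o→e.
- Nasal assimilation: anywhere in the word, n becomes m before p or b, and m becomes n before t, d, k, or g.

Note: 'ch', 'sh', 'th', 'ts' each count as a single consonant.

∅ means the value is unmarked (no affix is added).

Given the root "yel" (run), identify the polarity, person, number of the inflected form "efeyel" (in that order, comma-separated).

Segment: a-fe-yel.
polarity: ∅ → negative.
person: fe- → 3rd person.
number: a- → singular.

negative, 3rd person, singular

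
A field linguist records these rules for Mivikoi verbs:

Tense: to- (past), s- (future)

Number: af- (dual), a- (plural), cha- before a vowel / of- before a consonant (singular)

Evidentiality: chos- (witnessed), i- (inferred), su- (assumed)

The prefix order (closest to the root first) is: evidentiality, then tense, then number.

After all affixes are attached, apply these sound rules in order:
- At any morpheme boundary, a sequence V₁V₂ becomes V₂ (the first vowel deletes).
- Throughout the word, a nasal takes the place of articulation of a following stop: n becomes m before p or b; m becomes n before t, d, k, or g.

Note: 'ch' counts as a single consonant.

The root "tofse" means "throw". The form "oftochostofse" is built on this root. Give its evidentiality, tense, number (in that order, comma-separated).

witnessed, past, singular

Segment: of-to-chos-tofse.
evidentiality: chos- → witnessed.
tense: to- → past.
number: cha/of- → singular.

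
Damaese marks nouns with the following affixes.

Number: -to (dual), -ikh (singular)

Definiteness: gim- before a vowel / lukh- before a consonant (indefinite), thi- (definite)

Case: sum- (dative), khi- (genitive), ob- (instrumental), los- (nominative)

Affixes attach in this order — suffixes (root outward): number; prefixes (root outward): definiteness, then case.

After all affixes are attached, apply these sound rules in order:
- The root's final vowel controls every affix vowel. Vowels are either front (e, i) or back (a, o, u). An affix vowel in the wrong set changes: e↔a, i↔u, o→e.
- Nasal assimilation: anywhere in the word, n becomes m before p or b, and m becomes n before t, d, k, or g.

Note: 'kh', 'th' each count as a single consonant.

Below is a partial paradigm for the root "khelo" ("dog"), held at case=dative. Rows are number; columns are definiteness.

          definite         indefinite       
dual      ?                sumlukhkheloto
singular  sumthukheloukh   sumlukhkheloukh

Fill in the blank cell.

sumthukheloto

Attach number dual -to → kheloto.
Attach definiteness definite thi- → thikheloto.
Attach case dative sum- → sumthikheloto.
Apply vowel harmony: sumthikheloto → sumthukheloto.
Nasal assimilation: no change.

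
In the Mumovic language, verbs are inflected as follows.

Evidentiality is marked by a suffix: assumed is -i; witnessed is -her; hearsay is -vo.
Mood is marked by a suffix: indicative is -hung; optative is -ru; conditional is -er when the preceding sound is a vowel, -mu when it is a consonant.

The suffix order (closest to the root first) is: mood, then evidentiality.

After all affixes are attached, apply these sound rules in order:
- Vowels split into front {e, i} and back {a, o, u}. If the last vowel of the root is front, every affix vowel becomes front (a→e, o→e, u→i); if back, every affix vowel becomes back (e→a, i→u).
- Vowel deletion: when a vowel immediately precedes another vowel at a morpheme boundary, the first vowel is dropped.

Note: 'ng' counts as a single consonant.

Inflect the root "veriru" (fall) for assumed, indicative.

veriruhungu

Attach mood indicative -hung → veriruhung.
Attach evidentiality assumed -i → veriruhungi.
Apply vowel harmony: veriruhungi → veriruhungu.
Vowel deletion: no change.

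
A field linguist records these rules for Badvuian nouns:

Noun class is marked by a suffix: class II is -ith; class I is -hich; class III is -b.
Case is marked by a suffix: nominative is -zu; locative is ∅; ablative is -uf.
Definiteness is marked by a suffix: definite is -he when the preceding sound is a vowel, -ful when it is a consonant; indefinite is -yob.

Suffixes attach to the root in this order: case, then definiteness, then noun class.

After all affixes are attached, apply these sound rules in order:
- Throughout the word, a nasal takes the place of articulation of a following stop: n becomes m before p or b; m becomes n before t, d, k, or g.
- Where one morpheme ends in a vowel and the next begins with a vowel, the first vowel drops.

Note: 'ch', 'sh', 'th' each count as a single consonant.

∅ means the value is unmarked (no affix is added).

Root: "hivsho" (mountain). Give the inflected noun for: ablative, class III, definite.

Attach case ablative -uf → hivshouf.
Attach definiteness definite -ful (after consonant 'f') → hivshoufful.
Attach noun class class III -b → hivshouffulb.
Nasal assimilation: no change.
Apply vowel deletion: hivshouffulb → hivshuffulb.

hivshuffulb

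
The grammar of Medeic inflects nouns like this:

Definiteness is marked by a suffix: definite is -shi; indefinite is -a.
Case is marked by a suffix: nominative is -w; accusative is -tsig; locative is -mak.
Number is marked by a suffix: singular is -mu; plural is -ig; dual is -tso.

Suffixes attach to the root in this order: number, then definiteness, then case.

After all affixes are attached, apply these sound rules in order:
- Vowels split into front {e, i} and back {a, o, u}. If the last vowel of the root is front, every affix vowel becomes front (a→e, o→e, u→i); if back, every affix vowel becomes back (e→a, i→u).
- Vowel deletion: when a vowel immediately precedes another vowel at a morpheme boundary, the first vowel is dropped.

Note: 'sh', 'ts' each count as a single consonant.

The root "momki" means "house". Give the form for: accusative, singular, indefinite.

Attach number singular -mu → momkimu.
Attach definiteness indefinite -a → momkimua.
Attach case accusative -tsig → momkimuatsig.
Apply vowel harmony: momkimuatsig → momkimietsig.
Apply vowel deletion: momkimietsig → momkimetsig.

momkimetsig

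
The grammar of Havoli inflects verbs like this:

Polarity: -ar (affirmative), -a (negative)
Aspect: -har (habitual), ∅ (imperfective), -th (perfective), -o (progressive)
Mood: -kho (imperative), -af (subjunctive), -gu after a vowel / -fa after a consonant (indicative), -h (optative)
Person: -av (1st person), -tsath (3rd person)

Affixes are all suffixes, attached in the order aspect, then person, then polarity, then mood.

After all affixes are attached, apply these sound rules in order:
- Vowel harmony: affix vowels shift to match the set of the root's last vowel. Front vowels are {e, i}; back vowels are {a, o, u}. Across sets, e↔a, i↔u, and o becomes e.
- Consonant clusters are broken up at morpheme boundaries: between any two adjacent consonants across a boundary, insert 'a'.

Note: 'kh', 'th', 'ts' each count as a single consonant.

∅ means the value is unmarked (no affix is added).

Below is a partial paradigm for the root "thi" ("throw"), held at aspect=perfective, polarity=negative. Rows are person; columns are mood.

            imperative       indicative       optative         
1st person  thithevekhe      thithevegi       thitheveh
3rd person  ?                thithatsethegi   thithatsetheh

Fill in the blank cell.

thithatsethekhe

Attach aspect perfective -th → thith.
Attach person 3rd person -tsath → thithtsath.
Attach polarity negative -a → thithtsatha.
Attach mood imperative -kho → thithtsathakho.
Apply vowel harmony: thithtsathakho → thithtsethekhe.
Apply epenthesis: thithtsethekhe → thithatsethekhe.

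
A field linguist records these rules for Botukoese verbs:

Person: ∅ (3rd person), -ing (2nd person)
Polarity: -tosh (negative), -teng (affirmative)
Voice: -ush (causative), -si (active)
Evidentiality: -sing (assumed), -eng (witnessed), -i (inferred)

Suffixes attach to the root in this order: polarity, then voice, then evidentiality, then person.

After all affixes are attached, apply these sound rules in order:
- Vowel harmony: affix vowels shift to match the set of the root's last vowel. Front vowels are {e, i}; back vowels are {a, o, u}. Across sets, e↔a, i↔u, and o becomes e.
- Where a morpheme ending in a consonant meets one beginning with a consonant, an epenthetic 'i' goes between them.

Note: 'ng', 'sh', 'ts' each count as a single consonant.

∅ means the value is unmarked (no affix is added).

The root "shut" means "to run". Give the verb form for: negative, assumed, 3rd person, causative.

Attach polarity negative -tosh → shuttosh.
Attach voice causative -ush → shuttoshush.
Attach evidentiality assumed -sing → shuttoshushsing.
person = 3rd person: zero marking, form stays shuttoshushsing.
Apply vowel harmony: shuttoshushsing → shuttoshushsung.
Apply epenthesis: shuttoshushsung → shutitoshushisung.

shutitoshushisung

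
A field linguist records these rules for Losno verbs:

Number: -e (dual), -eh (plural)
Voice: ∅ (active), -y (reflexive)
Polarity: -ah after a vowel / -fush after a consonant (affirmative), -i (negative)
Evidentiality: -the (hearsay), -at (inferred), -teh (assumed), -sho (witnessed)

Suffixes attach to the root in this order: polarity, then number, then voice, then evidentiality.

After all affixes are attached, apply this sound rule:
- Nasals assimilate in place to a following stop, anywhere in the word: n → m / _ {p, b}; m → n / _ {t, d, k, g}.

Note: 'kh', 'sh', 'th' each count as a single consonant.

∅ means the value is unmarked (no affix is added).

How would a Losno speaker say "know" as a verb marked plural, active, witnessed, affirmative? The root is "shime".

Attach polarity affirmative -ah (after vowel 'e') → shimeah.
Attach number plural -eh → shimeaheh.
voice = active: zero marking, form stays shimeaheh.
Attach evidentiality witnessed -sho → shimeahehsho.
Nasal assimilation: no change.

shimeahehsho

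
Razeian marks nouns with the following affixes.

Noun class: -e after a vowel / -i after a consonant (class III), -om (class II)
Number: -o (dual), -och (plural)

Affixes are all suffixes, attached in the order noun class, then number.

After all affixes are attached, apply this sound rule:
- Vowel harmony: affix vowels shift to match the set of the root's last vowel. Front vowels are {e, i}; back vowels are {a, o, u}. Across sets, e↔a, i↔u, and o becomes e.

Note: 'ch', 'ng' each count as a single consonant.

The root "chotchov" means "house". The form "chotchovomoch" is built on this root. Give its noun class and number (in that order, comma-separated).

class II, plural

Segment: chotchov-om-och.
noun class: -om → class II.
number: -och → plural.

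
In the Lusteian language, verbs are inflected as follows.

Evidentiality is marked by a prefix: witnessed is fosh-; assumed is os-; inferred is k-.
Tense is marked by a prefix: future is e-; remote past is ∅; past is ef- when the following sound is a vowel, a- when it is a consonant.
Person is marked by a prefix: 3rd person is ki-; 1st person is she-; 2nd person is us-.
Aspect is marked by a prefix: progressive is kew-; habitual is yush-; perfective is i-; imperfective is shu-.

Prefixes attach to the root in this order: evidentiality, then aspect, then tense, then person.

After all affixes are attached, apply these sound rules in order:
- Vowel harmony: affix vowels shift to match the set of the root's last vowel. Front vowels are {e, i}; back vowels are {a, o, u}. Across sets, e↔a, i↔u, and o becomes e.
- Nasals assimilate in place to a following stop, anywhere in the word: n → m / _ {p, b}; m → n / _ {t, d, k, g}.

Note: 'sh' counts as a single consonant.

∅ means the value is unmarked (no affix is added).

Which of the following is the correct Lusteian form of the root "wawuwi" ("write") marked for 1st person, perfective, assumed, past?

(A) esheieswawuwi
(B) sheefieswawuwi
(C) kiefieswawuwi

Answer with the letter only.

Attach evidentiality assumed os- → oswawuwi.
Attach aspect perfective i- → ioswawuwi.
Attach tense past ef- (before vowel 'i') → efioswawuwi.
Attach person 1st person she- → sheefioswawuwi.
Apply vowel harmony: sheefioswawuwi → sheefieswawuwi.
Nasal assimilation: no change.
So the correct form is sheefieswawuwi, option (B).
(A) esheieswawuwi is wrong: it has the affixes in the wrong order.
(C) kiefieswawuwi is wrong: it uses 3rd person instead of 1st person for person.

B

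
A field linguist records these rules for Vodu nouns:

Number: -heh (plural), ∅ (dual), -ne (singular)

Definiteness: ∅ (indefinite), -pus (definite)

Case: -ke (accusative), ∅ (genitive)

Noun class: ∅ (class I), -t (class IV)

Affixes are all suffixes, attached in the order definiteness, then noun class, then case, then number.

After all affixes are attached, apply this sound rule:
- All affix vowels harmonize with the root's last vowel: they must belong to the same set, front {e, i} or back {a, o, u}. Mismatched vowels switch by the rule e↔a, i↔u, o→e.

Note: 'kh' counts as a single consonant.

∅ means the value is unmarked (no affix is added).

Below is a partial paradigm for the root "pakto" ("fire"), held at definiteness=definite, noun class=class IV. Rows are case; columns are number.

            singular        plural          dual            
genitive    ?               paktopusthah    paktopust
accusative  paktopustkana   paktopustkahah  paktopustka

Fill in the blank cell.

Attach definiteness definite -pus → paktopus.
Attach noun class class IV -t → paktopust.
case = genitive: zero marking, form stays paktopust.
Attach number singular -ne → paktopustne.
Apply vowel harmony: paktopustne → paktopustna.

paktopustna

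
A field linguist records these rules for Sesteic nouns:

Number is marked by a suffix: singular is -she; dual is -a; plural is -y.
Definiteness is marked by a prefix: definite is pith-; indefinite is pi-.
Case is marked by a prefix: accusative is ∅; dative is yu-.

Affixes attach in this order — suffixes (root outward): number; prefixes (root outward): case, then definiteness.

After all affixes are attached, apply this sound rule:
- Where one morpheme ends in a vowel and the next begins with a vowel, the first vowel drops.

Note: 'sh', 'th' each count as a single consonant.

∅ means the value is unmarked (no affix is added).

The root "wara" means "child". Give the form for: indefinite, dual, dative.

Attach case dative yu- → yuwara.
Attach number dual -a → yuwaraa.
Attach definiteness indefinite pi- → piyuwaraa.
Apply vowel deletion: piyuwaraa → piyuwara.

piyuwara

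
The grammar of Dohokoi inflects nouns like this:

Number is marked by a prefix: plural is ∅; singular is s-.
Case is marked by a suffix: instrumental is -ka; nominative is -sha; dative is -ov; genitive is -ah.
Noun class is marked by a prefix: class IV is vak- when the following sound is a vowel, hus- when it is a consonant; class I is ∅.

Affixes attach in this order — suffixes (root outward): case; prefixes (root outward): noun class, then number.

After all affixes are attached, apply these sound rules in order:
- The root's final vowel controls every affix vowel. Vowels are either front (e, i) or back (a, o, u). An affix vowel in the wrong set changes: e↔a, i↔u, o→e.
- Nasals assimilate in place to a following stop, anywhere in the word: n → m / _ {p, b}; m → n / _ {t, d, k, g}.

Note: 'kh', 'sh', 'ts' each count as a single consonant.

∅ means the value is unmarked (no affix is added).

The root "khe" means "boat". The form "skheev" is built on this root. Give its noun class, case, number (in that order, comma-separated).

Segment: s-khe-ov.
noun class: ∅ → class I.
case: -ov → dative.
number: s- → singular.

class I, dative, singular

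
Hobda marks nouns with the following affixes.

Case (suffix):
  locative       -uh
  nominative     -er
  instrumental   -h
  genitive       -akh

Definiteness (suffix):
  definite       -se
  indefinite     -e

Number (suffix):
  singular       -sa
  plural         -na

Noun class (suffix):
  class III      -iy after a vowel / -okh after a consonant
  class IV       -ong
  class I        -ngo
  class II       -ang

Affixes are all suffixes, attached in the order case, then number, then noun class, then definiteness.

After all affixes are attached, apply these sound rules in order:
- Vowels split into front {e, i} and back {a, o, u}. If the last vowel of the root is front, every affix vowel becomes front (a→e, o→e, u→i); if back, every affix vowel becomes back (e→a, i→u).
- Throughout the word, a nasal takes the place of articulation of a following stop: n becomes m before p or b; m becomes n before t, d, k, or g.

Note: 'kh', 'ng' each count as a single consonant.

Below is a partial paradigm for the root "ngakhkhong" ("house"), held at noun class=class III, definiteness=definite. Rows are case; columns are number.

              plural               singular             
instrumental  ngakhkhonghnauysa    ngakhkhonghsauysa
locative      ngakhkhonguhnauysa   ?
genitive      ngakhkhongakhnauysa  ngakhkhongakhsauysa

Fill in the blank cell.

ngakhkhonguhsauysa

Attach case locative -uh → ngakhkhonguh.
Attach number singular -sa → ngakhkhonguhsa.
Attach noun class class III -iy (after vowel 'a') → ngakhkhonguhsaiy.
Attach definiteness definite -se → ngakhkhonguhsaiyse.
Apply vowel harmony: ngakhkhonguhsaiyse → ngakhkhonguhsauysa.
Nasal assimilation: no change.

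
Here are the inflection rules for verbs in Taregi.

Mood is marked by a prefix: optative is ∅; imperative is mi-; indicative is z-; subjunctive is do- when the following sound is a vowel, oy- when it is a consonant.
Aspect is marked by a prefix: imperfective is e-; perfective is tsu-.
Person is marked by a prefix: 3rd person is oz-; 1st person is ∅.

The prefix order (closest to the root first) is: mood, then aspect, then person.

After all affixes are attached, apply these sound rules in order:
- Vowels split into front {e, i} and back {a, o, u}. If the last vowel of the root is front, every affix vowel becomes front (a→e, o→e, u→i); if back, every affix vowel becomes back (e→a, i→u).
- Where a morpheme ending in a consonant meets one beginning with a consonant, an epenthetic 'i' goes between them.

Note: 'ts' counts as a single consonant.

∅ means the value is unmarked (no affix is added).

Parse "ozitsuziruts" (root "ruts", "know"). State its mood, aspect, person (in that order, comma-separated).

Segment: oz-tsu-z-ruts.
mood: z- → indicative.
aspect: tsu- → perfective.
person: oz- → 3rd person.

indicative, perfective, 3rd person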